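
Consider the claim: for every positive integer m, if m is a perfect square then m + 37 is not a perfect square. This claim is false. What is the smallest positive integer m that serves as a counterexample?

m = 324

A counterexample is any positive integer m such that m is a perfect square but m + 37 is a perfect square; we check each in order.
For m = 1, 4, 9, 16, …, 225, 256, 289 the conclusion holds.
m = 324: 324 = 18² and 324 + 37 = 361 = 19².
Hence m = 324 is a counterexample.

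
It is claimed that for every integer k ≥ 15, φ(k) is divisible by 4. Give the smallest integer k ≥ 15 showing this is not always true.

A counterexample is any integer k ≥ 15 such that φ(k) is not divisible by 4; we check each in order.
For k = 15, 16, 17 the conclusion holds.
k = 18: φ(18) = 6; 6 mod 4 = 2.

k = 18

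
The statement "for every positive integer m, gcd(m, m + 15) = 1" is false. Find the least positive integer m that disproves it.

We need the least positive integer m for which gcd(m, m + 15) > 1.
For m = 1, 2 the conclusion holds.
m = 3: gcd(3, 18) = 3.
So m = 3 is the smallest counterexample.

m = 3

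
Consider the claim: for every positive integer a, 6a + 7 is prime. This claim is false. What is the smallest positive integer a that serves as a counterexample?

A counterexample is any positive integer a such that 6a + 7 is not prime; we check each in order.
For a = 1, 2 the conclusion holds.
a = 3: 6a + 7 = 25 = 5 × 5, composite.
So a = 3 is the smallest counterexample.

a = 3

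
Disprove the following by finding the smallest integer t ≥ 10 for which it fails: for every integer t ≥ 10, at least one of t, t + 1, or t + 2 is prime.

A counterexample is any integer t ≥ 10 such that t, t + 1, t + 2 are all composite; we check each in order.
The first 4 eligible values, up to t = 13, all satisfy the conclusion.
t = 14: 14 = 2 × 7; 15 = 3 × 5; 16 = 2 × 8 — all composite.
Hence t = 14 is a counterexample.

t = 14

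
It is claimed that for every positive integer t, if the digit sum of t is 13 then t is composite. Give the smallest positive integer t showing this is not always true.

t = 67

For t = 49, 58 the conclusion holds.
t = 67: digit sum 13; 67 is prime, not composite.
So t = 67 is the smallest counterexample.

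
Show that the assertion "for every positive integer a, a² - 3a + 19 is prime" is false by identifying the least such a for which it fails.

Check each positive integer a in order until a² - 3a + 19 is not prime.
For a = 1, 2, 3, 4, …, 15, 16, 17 the conclusion holds.
a = 18: a² - 3a + 19 = 289 = 17 × 17, composite.
So a = 18 is the smallest counterexample.

a = 18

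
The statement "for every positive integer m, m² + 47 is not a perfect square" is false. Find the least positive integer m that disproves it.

The first 22 eligible values, up to m = 22, all satisfy the conclusion.
m = 23: 23² + 47 = 576 = 24², a perfect square.

m = 23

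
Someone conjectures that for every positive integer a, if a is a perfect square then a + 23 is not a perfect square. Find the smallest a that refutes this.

For a = 1, 4, 9, 16, 25, 36, 49, 64, 81, 100 the conclusion holds.
a = 121: 121 = 11² and 121 + 23 = 144 = 12².
Hence a = 121 is a counterexample.

a = 121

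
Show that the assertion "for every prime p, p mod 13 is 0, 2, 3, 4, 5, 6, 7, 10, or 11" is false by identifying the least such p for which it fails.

We need the least prime p for which the claim fails.
The first 14 eligible values, up to p = 43, all satisfy the conclusion.
p = 47: 47 mod 13 = 8 — not in {0, 2, 3, 4, 5, 6, 7, 10, 11}.
Thus p = 47 disproves the claim, and no smaller p works.

p = 47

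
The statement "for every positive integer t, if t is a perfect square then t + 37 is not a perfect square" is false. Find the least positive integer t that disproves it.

t = 324

We need the least positive integer t for which t is a perfect square but t + 37 is a perfect square.
The first 17 eligible values, up to t = 289, all satisfy the conclusion.
t = 324: 324 = 18² and 324 + 37 = 361 = 19².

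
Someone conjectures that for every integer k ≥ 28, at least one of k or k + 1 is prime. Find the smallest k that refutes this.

For k = 28, 29, 30, 31 the conclusion holds.
k = 32: 32 = 2 × 16; 33 = 3 × 11 — both composite.

k = 32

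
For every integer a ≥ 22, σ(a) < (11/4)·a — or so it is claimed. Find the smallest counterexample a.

A counterexample is any integer a ≥ 22 such that the claim fails; we check each in order.
For a = 22, 23, 24, 25, …, 57, 58, 59 the conclusion holds.
a = 60: σ(60) = 168; 168 ≥ 165.

a = 60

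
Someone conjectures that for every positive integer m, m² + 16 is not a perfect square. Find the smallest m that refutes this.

m = 3

A counterexample is any positive integer m such that m² + 16 is a perfect square; we check each in order.
For m = 1, 2 the conclusion holds.
m = 3: 3² + 16 = 25 = 5², a perfect square.
Hence m = 3 is a counterexample.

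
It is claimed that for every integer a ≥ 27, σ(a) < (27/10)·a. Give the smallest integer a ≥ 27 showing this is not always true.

a = 60

A counterexample is any integer a ≥ 27 such that the claim fails; we check each in order.
For a = 27, 28, 29, 30, …, 57, 58, 59 the conclusion holds.
a = 60: σ(60) = 168; 168 ≥ 162.
Hence a = 60 is a counterexample.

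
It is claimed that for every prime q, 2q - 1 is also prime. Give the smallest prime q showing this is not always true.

q = 5

We need the least prime q for which 2q - 1 is not prime.
For q = 2, 3 the conclusion holds.
q = 5: 2q - 1 = 9 = 3 × 3, not prime.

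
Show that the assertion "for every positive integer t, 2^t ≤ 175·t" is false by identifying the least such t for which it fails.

We need the least positive integer t for which 2^t > 175·t.
For t = 1, 2, 3, 4, 5, 6, 7, 8, 9, 10 the conclusion holds.
t = 11: 2^t = 2048 and 175·t = 1925, so 2048 > 1925.
Hence t = 11 is a counterexample.

t = 11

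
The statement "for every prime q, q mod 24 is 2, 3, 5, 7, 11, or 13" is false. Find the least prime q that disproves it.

A counterexample is any prime q such that the claim fails; we check each in order.
The first 6 eligible values, up to q = 13, all satisfy the conclusion.
q = 17: 17 mod 24 = 17 — not in {2, 3, 5, 7, 11, 13}.

q = 17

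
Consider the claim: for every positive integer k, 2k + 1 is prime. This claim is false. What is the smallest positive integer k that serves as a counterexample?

A counterexample is any positive integer k such that 2k + 1 is not prime; we check each in order.
k = 1: 2k + 1 = 3, prime.
k = 2: 2k + 1 = 5, prime.
k = 3: 2k + 1 = 7, prime.
k = 4: 2k + 1 = 9 = 3 × 3, composite.

k = 4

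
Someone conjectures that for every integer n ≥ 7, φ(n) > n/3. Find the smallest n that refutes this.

n = 12

For n = 7, 8, 9, 10, 11 the conclusion holds.
n = 12: φ(12) = 4 and 12/3 = 4, so φ(12) ≤ 12/3.
Hence n = 12 is a counterexample.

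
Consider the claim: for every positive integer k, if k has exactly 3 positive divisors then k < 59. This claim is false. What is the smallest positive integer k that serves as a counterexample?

Check each positive integer k in order until k has exactly 3 positive divisors but the claim fails.
The first 4 eligible values, up to k = 49, all satisfy the conclusion.
k = 121: τ(121) = 3; 121 ≥ 59.

k = 121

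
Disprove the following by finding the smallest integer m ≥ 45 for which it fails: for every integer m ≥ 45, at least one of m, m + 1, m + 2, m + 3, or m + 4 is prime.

m = 48

A counterexample is any integer m ≥ 45 such that m, m + 1, m + 2, m + 3, m + 4 are all composite; we check each in order.
m = 45: 47 is prime.
m = 46: 47 is prime.
m = 47: 47 is prime.
m = 48: 48 = 2 × 24; 49 = 7 × 7; 50 = 2 × 25; 51 = 3 × 17; 52 = 2 × 26 — all composite.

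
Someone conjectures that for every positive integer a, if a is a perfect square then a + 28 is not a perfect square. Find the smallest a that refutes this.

a = 36

Check each positive integer a in order until a is a perfect square but a + 28 is a perfect square.
a = 1: 1 + 28 = 29, not a perfect square.
a = 4: 4 + 28 = 32, not a perfect square.
a = 9: 9 + 28 = 37, not a perfect square.
a = 16: 16 + 28 = 44, not a perfect square.
a = 25: 25 + 28 = 53, not a perfect square.
a = 36: 36 = 6² and 36 + 28 = 64 = 8².
Hence a = 36 is a counterexample.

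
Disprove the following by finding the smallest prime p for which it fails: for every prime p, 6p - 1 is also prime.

A counterexample is any prime p such that 6p - 1 is not prime; we check each in order.
For p = 2, 3, 5, 7 the conclusion holds.
p = 11: 6p - 1 = 65 = 5 × 13, not prime.
So p = 11 is the smallest counterexample.

p = 11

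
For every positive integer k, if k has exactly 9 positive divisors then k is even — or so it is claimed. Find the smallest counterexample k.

k = 225

We need the least positive integer k for which k has exactly 9 positive divisors but k is odd.
k = 36: divisors of 36: 9 divisors; 36 is even.
k = 100: divisors of 100: 9 divisors; 100 is even.
k = 196: divisors of 196: 9 divisors; 196 is even.
k = 225: divisors of 225: 9 divisors; 225 is odd.
So k = 225 is the smallest counterexample.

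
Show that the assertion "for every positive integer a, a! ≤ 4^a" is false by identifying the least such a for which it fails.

a = 9

We need the least positive integer a for which a! > 4^a.
The first 8 eligible values, up to a = 8, all satisfy the conclusion.
a = 9: a! = 362880 and 4^a = 262144, so 362880 > 262144.
So a = 9 is the smallest counterexample.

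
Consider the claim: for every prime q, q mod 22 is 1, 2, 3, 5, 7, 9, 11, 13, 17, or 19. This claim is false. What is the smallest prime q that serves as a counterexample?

The first 11 eligible values, up to q = 31, all satisfy the conclusion.
q = 37: 37 mod 22 = 15 — not in {1, 2, 3, 5, 7, 9, 11, 13, 17, 19}.

q = 37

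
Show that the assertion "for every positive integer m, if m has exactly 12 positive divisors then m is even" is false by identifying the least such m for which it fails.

A counterexample is any positive integer m such that m has exactly 12 positive divisors but m is odd; we check each in order.
For m = 60, 72, 84, 90, …, 294, 306, 308 the conclusion holds.
m = 315: divisors of 315: 12 divisors; 315 is odd.
Thus m = 315 disproves the claim, and no smaller m works.

m = 315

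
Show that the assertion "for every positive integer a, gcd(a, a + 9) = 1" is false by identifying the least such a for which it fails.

a = 3

For a = 1, 2 the conclusion holds.
a = 3: gcd(3, 12) = 3.
So a = 3 is the smallest counterexample.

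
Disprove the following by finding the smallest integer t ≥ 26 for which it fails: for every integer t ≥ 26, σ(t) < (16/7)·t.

We need the least integer t ≥ 26 for which the claim fails.
For t = 26, 27, 28, 29 the conclusion holds.
t = 30: σ(30) = 72; 72 ≥ 480/7.
Hence t = 30 is a counterexample.

t = 30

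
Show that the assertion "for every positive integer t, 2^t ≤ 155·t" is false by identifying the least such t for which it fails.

t = 11

A counterexample is any positive integer t such that 2^t > 155·t; we check each in order.
For t = 1, 2, 3, 4, 5, 6, 7, 8, 9, 10 the conclusion holds.
t = 11: 2^t = 2048 and 155·t = 1705, so 2048 > 1705.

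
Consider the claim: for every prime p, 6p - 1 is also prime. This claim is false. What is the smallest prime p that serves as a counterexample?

p = 11

Check each prime p in order until 6p - 1 is not prime.
p = 2: 6p - 1 = 11, prime.
p = 3: 6p - 1 = 17, prime.
p = 5: 6p - 1 = 29, prime.
p = 7: 6p - 1 = 41, prime.
p = 11: 6p - 1 = 65 = 5 × 13, not prime.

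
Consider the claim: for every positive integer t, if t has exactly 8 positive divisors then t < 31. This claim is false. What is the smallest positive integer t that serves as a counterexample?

t = 40

For t = 24, 30 the conclusion holds.
t = 40: τ(40) = 8; 40 ≥ 31.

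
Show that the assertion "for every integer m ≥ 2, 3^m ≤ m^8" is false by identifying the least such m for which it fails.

m = 23

Check each integer m ≥ 2 in order until 3^m > m^8.
For m = 2, 3, 4, 5, …, 20, 21, 22 the conclusion holds.
m = 23: 3^m = 94143178827 and m^8 = 78310985281, so 94143178827 > 78310985281.
Hence m = 23 is a counterexample.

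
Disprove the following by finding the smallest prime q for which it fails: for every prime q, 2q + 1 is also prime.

q = 7

A counterexample is any prime q such that 2q + 1 is not prime; we check each in order.
For q = 2, 3, 5 the conclusion holds.
q = 7: 2q + 1 = 15 = 3 × 5, not prime.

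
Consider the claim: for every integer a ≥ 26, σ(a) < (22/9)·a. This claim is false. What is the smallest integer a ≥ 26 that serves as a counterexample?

a = 36

For a = 26, 27, 28, 29, 30, 31, 32, 33, 34, 35 the conclusion holds.
a = 36: σ(36) = 91; 91 ≥ 88.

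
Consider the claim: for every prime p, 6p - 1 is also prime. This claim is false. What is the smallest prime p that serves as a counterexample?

p = 11

A counterexample is any prime p such that 6p - 1 is not prime; we check each in order.
For p = 2, 3, 5, 7 the conclusion holds.
p = 11: 6p - 1 = 65 = 5 × 13, not prime.
Hence p = 11 is a counterexample.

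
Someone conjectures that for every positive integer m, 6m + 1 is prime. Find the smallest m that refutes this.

A counterexample is any positive integer m such that 6m + 1 is not prime; we check each in order.
m = 1: 6m + 1 = 7, prime.
m = 2: 6m + 1 = 13, prime.
m = 3: 6m + 1 = 19, prime.
m = 4: 6m + 1 = 25 = 5 × 5, composite.
Thus m = 4 disproves the claim, and no smaller m works.

m = 4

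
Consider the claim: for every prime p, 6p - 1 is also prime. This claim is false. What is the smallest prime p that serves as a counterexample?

p = 11

Check each prime p in order until 6p - 1 is not prime.
For p = 2, 3, 5, 7 the conclusion holds.
p = 11: 6p - 1 = 65 = 5 × 13, not prime.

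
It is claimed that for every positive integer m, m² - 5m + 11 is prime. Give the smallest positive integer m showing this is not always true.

m = 7

Check each positive integer m in order until m² - 5m + 11 is not prime.
The first 6 eligible values, up to m = 6, all satisfy the conclusion.
m = 7: m² - 5m + 11 = 25 = 5 × 5, composite.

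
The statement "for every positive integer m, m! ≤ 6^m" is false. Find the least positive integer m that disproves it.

Check each positive integer m in order until m! > 6^m.
For m = 1, 2, 3, 4, …, 11, 12, 13 the conclusion holds.
m = 14: m! = 87178291200 and 6^m = 78364164096, so 87178291200 > 78364164096.
Hence m = 14 is a counterexample.

m = 14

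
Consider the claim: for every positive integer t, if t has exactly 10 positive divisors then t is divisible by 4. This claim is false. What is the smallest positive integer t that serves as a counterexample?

For t = 48, 80, 112 the conclusion holds.
t = 162: τ(162) = 10; 162 mod 4 = 2.
Hence t = 162 is a counterexample.

t = 162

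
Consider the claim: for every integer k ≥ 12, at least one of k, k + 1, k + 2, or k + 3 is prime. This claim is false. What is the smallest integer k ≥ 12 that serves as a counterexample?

For k = 12, 13, 14, 15, …, 21, 22, 23 the conclusion holds.
k = 24: 24 = 2 × 12; 25 = 5 × 5; 26 = 2 × 13; 27 = 3 × 9 — all composite.
So k = 24 is the smallest counterexample.

k = 24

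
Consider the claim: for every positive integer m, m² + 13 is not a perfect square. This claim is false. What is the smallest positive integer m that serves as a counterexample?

m = 6

A counterexample is any positive integer m such that m² + 13 is a perfect square; we check each in order.
The first 5 eligible values, up to m = 5, all satisfy the conclusion.
m = 6: 6² + 13 = 49 = 7², a perfect square.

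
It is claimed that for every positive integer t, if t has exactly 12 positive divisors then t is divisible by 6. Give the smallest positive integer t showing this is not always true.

t = 140

The first 8 eligible values, up to t = 132, all satisfy the conclusion.
t = 140: τ(140) = 12; 140 mod 6 = 2.
Hence t = 140 is a counterexample.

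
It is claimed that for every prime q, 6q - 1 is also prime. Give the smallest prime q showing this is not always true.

The first 4 eligible values, up to q = 7, all satisfy the conclusion.
q = 11: 6q - 1 = 65 = 5 × 13, not prime.

q = 11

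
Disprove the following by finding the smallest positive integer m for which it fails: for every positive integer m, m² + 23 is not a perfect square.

m = 11

For m = 1, 2, 3, 4, 5, 6, 7, 8, 9, 10 the conclusion holds.
m = 11: 11² + 23 = 144 = 12², a perfect square.
Thus m = 11 disproves the claim, and no smaller m works.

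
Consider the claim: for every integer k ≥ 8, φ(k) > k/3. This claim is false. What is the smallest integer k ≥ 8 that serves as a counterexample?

k = 12

A counterexample is any integer k ≥ 8 such that the claim fails; we check each in order.
For k = 8, 9, 10, 11 the conclusion holds.
k = 12: φ(12) = 4 and 12/3 = 4, so φ(12) ≤ 12/3.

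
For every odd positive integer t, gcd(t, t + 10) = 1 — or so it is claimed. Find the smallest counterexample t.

t = 5

A counterexample is any odd positive integer t such that gcd(t, t + 10) > 1; we check each in order.
t = 1: gcd(1, 11) = 1.
t = 3: gcd(3, 13) = 1.
t = 5: gcd(5, 15) = 5.
So t = 5 is the smallest counterexample.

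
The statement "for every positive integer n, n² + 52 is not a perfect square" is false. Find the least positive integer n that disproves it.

We need the least positive integer n for which n² + 52 is a perfect square.
For n = 1, 2, 3, 4, …, 9, 10, 11 the conclusion holds.
n = 12: 12² + 52 = 196 = 14², a perfect square.
So n = 12 is the smallest counterexample.

n = 12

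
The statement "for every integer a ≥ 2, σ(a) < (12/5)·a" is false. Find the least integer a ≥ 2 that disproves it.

A counterexample is any integer a ≥ 2 such that the claim fails; we check each in order.
The first 22 eligible values, up to a = 23, all satisfy the conclusion.
a = 24: σ(24) = 60; 60 ≥ 288/5.
Thus a = 24 disproves the claim, and no smaller a works.

a = 24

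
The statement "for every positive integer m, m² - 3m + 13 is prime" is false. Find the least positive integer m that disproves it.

m = 12

For m = 1, 2, 3, 4, …, 9, 10, 11 the conclusion holds.
m = 12: m² - 3m + 13 = 121 = 11 × 11, composite.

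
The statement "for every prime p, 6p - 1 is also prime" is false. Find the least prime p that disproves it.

p = 2: 6p - 1 = 11, prime.
p = 3: 6p - 1 = 17, prime.
p = 5: 6p - 1 = 29, prime.
p = 7: 6p - 1 = 41, prime.
p = 11: 6p - 1 = 65 = 5 × 13, not prime.
So p = 11 is the smallest counterexample.

p = 11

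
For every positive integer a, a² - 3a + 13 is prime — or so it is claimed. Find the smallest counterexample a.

a = 12

A counterexample is any positive integer a such that a² - 3a + 13 is not prime; we check each in order.
For a = 1, 2, 3, 4, …, 9, 10, 11 the conclusion holds.
a = 12: a² - 3a + 13 = 121 = 11 × 11, composite.
So a = 12 is the smallest counterexample.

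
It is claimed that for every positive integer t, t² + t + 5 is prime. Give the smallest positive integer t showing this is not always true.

For t = 1, 2, 3 the conclusion holds.
t = 4: t² + t + 5 = 25 = 5 × 5, composite.
So t = 4 is the smallest counterexample.

t = 4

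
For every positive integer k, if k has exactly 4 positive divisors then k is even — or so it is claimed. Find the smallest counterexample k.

A counterexample is any positive integer k such that k has exactly 4 positive divisors but k is odd; we check each in order.
k = 6: divisors of 6: 1, 2, 3, 6; 6 is even.
k = 8: divisors of 8: 1, 2, 4, 8; 8 is even.
k = 10: divisors of 10: 1, 2, 5, 10; 10 is even.
k = 14: divisors of 14: 1, 2, 7, 14; 14 is even.
k = 15: divisors of 15: 1, 3, 5, 15; 15 is odd.

k = 15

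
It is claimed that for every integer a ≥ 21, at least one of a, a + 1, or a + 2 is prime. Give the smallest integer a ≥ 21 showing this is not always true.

Check each integer a ≥ 21 in order until a, a + 1, a + 2 are all composite.
For a = 21, 22, 23 the conclusion holds.
a = 24: 24 = 2 × 12; 25 = 5 × 5; 26 = 2 × 13 — all composite.

a = 24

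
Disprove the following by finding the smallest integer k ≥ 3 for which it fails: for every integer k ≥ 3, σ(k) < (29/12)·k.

k = 24

The first 21 eligible values, up to k = 23, all satisfy the conclusion.
k = 24: σ(24) = 60; 60 ≥ 58.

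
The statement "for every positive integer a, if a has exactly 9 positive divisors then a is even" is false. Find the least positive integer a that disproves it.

Check each positive integer a in order until a has exactly 9 positive divisors but a is odd.
a = 36: divisors of 36: 9 divisors; 36 is even.
a = 100: divisors of 100: 9 divisors; 100 is even.
a = 196: divisors of 196: 9 divisors; 196 is even.
a = 225: divisors of 225: 9 divisors; 225 is odd.

a = 225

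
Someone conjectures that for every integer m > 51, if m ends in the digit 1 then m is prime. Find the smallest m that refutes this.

Check each integer m > 51 in order until m ends in the digit 1 but m is not prime.
m = 61: 61 ends in 1 and is prime.
m = 71: 71 ends in 1 and is prime.
m = 81: 81 ends in 1; 81 = 3 × 27, composite.

m = 81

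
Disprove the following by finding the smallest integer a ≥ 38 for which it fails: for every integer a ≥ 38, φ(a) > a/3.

a = 42

We need the least integer a ≥ 38 for which the claim fails.
a = 38: φ(38) = 18 and 38/3 = 38/3, so φ(38) > 38/3.
a = 39: φ(39) = 24 and 39/3 = 13, so φ(39) > 39/3.
a = 40: φ(40) = 16 and 40/3 = 40/3, so φ(40) > 40/3.
a = 41: φ(41) = 40 and 41/3 = 41/3, so φ(41) > 41/3.
a = 42: φ(42) = 12 and 42/3 = 14, so φ(42) ≤ 42/3.
So a = 42 is the smallest counterexample.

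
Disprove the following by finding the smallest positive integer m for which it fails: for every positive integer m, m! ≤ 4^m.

m = 1: m! = 1 and 4^m = 4, so 1 ≤ 4.
m = 2: m! = 2 and 4^m = 16, so 2 ≤ 16.
m = 3: m! = 6 and 4^m = 64, so 6 ≤ 64.
m = 4: m! = 24 and 4^m = 256, so 24 ≤ 256.
m = 5: m! = 120 and 4^m = 1024, so 120 ≤ 1024.
m = 6: m! = 720 and 4^m = 4096, so 720 ≤ 4096.
m = 7: m! = 5040 and 4^m = 16384, so 5040 ≤ 16384.
m = 8: m! = 40320 and 4^m = 65536, so 40320 ≤ 65536.
m = 9: m! = 362880 and 4^m = 262144, so 362880 > 262144.
Hence m = 9 is a counterexample.

m = 9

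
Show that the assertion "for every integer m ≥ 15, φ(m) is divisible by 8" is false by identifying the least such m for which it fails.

For m = 15, 16, 17 the conclusion holds.
m = 18: φ(18) = 6; 6 mod 8 = 6.

m = 18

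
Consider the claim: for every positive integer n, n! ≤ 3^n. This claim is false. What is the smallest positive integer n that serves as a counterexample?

n = 7

For n = 1, 2, 3, 4, 5, 6 the conclusion holds.
n = 7: n! = 5040 and 3^n = 2187, so 5040 > 2187.
Thus n = 7 disproves the claim, and no smaller n works.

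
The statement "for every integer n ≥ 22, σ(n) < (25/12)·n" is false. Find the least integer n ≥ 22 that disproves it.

A counterexample is any integer n ≥ 22 such that the claim fails; we check each in order.
n = 22: σ(22) = 36; 36 < 275/6.
n = 23: σ(23) = 24; 24 < 575/12.
n = 24: σ(24) = 60; 60 ≥ 50.

n = 24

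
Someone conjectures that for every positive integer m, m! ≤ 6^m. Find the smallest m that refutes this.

We need the least positive integer m for which m! > 6^m.
The first 13 eligible values, up to m = 13, all satisfy the conclusion.
m = 14: m! = 87178291200 and 6^m = 78364164096, so 87178291200 > 78364164096.

m = 14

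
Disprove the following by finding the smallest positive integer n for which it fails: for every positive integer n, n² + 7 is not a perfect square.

We need the least positive integer n for which n² + 7 is a perfect square.
For n = 1, 2 the conclusion holds.
n = 3: 3² + 7 = 16 = 4², a perfect square.
So n = 3 is the smallest counterexample.

n = 3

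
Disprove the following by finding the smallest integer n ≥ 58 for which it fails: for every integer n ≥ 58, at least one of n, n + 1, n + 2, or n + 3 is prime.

A counterexample is any integer n ≥ 58 such that n, n + 1, n + 2, n + 3 are all composite; we check each in order.
The first 4 eligible values, up to n = 61, all satisfy the conclusion.
n = 62: 62 = 2 × 31; 63 = 3 × 21; 64 = 2 × 32; 65 = 5 × 13 — all composite.
So n = 62 is the smallest counterexample.

n = 62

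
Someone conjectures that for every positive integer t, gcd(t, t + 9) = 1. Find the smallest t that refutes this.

We need the least positive integer t for which gcd(t, t + 9) > 1.
t = 1: gcd(1, 10) = 1.
t = 2: gcd(2, 11) = 1.
t = 3: gcd(3, 12) = 3.

t = 3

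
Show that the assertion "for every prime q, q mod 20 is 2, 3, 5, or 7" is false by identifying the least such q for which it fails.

q = 11

A counterexample is any prime q such that the claim fails; we check each in order.
For q = 2, 3, 5, 7 the conclusion holds.
q = 11: 11 mod 20 = 11 — not in {2, 3, 5, 7}.
Thus q = 11 disproves the claim, and no smaller q works.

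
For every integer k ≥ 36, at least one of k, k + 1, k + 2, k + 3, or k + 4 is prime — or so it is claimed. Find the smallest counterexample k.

We need the least integer k ≥ 36 for which k, k + 1, k + 2, k + 3, k + 4 are all composite.
For k = 36, 37, 38, 39, …, 45, 46, 47 the conclusion holds.
k = 48: 48 = 2 × 24; 49 = 7 × 7; 50 = 2 × 25; 51 = 3 × 17; 52 = 2 × 26 — all composite.
So k = 48 is the smallest counterexample.

k = 48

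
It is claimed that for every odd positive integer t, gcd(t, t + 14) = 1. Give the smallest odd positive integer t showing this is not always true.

t = 1: gcd(1, 15) = 1.
t = 3: gcd(3, 17) = 1.
t = 5: gcd(5, 19) = 1.
t = 7: gcd(7, 21) = 7.

t = 7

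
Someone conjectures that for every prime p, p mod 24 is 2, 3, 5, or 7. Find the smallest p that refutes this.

Check each prime p in order until the claim fails.
The first 4 eligible values, up to p = 7, all satisfy the conclusion.
p = 11: 11 mod 24 = 11 — not in {2, 3, 5, 7}.

p = 11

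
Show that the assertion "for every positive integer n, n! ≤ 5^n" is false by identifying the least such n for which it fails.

For n = 1, 2, 3, 4, …, 9, 10, 11 the conclusion holds.
n = 12: n! = 479001600 and 5^n = 244140625, so 479001600 > 244140625.

n = 12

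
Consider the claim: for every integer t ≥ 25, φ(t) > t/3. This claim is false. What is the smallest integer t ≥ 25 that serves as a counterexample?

t = 30

t = 25: φ(25) = 20 and 25/3 = 25/3, so φ(25) > 25/3.
t = 26: φ(26) = 12 and 26/3 = 26/3, so φ(26) > 26/3.
t = 27: φ(27) = 18 and 27/3 = 9, so φ(27) > 27/3.
t = 28: φ(28) = 12 and 28/3 = 28/3, so φ(28) > 28/3.
t = 29: φ(29) = 28 and 29/3 = 29/3, so φ(29) > 29/3.
t = 30: φ(30) = 8 and 30/3 = 10, so φ(30) ≤ 30/3.
So t = 30 is the smallest counterexample.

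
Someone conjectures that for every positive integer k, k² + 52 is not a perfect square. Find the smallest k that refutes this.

For k = 1, 2, 3, 4, …, 9, 10, 11 the conclusion holds.
k = 12: 12² + 52 = 196 = 14², a perfect square.
So k = 12 is the smallest counterexample.

k = 12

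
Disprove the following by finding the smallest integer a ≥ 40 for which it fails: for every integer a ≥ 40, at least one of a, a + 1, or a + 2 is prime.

a = 44

A counterexample is any integer a ≥ 40 such that a, a + 1, a + 2 are all composite; we check each in order.
The first 4 eligible values, up to a = 43, all satisfy the conclusion.
a = 44: 44 = 2 × 22; 45 = 3 × 15; 46 = 2 × 23 — all composite.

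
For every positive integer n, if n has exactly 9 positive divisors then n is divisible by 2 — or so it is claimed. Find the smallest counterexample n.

n = 225

n = 36: τ(36) = 9; 36 mod 2 = 0.
n = 100: τ(100) = 9; 100 mod 2 = 0.
n = 196: τ(196) = 9; 196 mod 2 = 0.
n = 225: τ(225) = 9; 225 mod 2 = 1.
So n = 225 is the smallest counterexample.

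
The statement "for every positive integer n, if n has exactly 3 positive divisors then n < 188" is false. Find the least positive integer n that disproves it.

n = 289

A counterexample is any positive integer n such that n has exactly 3 positive divisors but the claim fails; we check each in order.
The first 6 eligible values, up to n = 169, all satisfy the conclusion.
n = 289: τ(289) = 3; 289 ≥ 188.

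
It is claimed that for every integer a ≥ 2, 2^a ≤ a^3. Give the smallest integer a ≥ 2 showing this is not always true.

a = 10

The first 8 eligible values, up to a = 9, all satisfy the conclusion.
a = 10: 2^a = 1024 and a^3 = 1000, so 1024 > 1000.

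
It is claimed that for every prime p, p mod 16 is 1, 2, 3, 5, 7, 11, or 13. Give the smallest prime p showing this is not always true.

p = 31

For p = 2, 3, 5, 7, 11, 13, 17, 19, 23, 29 the conclusion holds.
p = 31: 31 mod 16 = 15 — not in {1, 2, 3, 5, 7, 11, 13}.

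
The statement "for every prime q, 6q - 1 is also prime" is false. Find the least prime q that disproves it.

q = 11

We need the least prime q for which 6q - 1 is not prime.
q = 2: 6q - 1 = 11, prime.
q = 3: 6q - 1 = 17, prime.
q = 5: 6q - 1 = 29, prime.
q = 7: 6q - 1 = 41, prime.
q = 11: 6q - 1 = 65 = 5 × 13, not prime.
Thus q = 11 disproves the claim, and no smaller q works.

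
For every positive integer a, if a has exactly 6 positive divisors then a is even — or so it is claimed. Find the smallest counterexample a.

a = 45

Check each positive integer a in order until a has exactly 6 positive divisors but a is odd.
For a = 12, 18, 20, 28, 32, 44 the conclusion holds.
a = 45: divisors of 45: 1, 3, 5, 9, 15, 45; 45 is odd.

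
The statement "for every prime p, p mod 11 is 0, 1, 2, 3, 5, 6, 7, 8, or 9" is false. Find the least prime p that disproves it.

Check each prime p in order until the claim fails.
The first 11 eligible values, up to p = 31, all satisfy the conclusion.
p = 37: 37 mod 11 = 4 — not in {0, 1, 2, 3, 5, 6, 7, 8, 9}.
Hence p = 37 is a counterexample.

p = 37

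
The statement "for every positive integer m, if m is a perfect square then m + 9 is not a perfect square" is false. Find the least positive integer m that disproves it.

We need the least positive integer m for which m is a perfect square but m + 9 is a perfect square.
For m = 1, 4, 9 the conclusion holds.
m = 16: 16 = 4² and 16 + 9 = 25 = 5².
Thus m = 16 disproves the claim, and no smaller m works.

m = 16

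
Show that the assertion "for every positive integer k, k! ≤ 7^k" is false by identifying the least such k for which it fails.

The first 16 eligible values, up to k = 16, all satisfy the conclusion.
k = 17: k! = 355687428096000 and 7^k = 232630513987207, so 355687428096000 > 232630513987207.

k = 17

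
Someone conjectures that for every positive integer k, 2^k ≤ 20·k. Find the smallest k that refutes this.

Check each positive integer k in order until 2^k > 20·k.
The first 7 eligible values, up to k = 7, all satisfy the conclusion.
k = 8: 2^k = 256 and 20·k = 160, so 256 > 160.
So k = 8 is the smallest counterexample.

k = 8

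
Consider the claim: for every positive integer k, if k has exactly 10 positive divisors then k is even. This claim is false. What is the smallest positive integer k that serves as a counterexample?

A counterexample is any positive integer k such that k has exactly 10 positive divisors but k is odd; we check each in order.
The first 9 eligible values, up to k = 368, all satisfy the conclusion.
k = 405: divisors of 405: 10 divisors; 405 is odd.
Thus k = 405 disproves the claim, and no smaller k works.

k = 405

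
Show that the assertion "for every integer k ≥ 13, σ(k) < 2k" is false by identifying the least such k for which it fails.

k = 18

A counterexample is any integer k ≥ 13 such that the claim fails; we check each in order.
k = 13: σ(13) = 14; 14 < 26.
k = 14: σ(14) = 24; 24 < 28.
k = 15: σ(15) = 24; 24 < 30.
k = 16: σ(16) = 31; 31 < 32.
k = 17: σ(17) = 18; 18 < 34.
k = 18: σ(18) = 39; 39 ≥ 36.
So k = 18 is the smallest counterexample.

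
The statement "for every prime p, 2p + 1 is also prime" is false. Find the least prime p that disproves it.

p = 7

We need the least prime p for which 2p + 1 is not prime.
p = 2: 2p + 1 = 5, prime.
p = 3: 2p + 1 = 7, prime.
p = 5: 2p + 1 = 11, prime.
p = 7: 2p + 1 = 15 = 3 × 5, not prime.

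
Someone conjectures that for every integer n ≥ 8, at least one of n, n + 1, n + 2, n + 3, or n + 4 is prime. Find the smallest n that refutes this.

We need the least integer n ≥ 8 for which n, n + 1, n + 2, n + 3, n + 4 are all composite.
For n = 8, 9, 10, 11, …, 21, 22, 23 the conclusion holds.
n = 24: 24 = 2 × 12; 25 = 5 × 5; 26 = 2 × 13; 27 = 3 × 9; 28 = 2 × 14 — all composite.
Thus n = 24 disproves the claim, and no smaller n works.

n = 24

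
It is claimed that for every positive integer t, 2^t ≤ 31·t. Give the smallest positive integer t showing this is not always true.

t = 8

We need the least positive integer t for which 2^t > 31·t.
t = 1: 2^t = 2 and 31·t = 31, so 2 ≤ 31.
t = 2: 2^t = 4 and 31·t = 62, so 4 ≤ 62.
t = 3: 2^t = 8 and 31·t = 93, so 8 ≤ 93.
t = 4: 2^t = 16 and 31·t = 124, so 16 ≤ 124.
t = 5: 2^t = 32 and 31·t = 155, so 32 ≤ 155.
t = 6: 2^t = 64 and 31·t = 186, so 64 ≤ 186.
t = 7: 2^t = 128 and 31·t = 217, so 128 ≤ 217.
t = 8: 2^t = 256 and 31·t = 248, so 256 > 248.
So t = 8 is the smallest counterexample.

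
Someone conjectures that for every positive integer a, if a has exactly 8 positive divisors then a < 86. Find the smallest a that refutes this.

a = 88

We need the least positive integer a for which a has exactly 8 positive divisors but the claim fails.
For a = 24, 30, 40, 42, 54, 56, 66, 70, 78 the conclusion holds.
a = 88: τ(88) = 8; 88 ≥ 86.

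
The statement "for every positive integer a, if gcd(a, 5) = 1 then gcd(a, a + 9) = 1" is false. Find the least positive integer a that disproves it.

We need the least positive integer a for which gcd(a, 5) = 1 but gcd(a, a + 9) > 1.
For a = 1, 2 the conclusion holds.
a = 3: gcd(3, 12) = 3.

a = 3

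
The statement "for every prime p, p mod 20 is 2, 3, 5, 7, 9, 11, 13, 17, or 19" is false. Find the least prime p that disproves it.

p = 41

Check each prime p in order until the claim fails.
The first 12 eligible values, up to p = 37, all satisfy the conclusion.
p = 41: 41 mod 20 = 1 — not in {2, 3, 5, 7, 9, 11, 13, 17, 19}.
So p = 41 is the smallest counterexample.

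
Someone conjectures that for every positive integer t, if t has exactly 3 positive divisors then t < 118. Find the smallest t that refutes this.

For t = 4, 9, 25, 49 the conclusion holds.
t = 121: τ(121) = 3; 121 ≥ 118.
So t = 121 is the smallest counterexample.

t = 121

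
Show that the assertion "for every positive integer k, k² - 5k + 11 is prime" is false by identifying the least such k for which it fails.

A counterexample is any positive integer k such that k² - 5k + 11 is not prime; we check each in order.
The first 6 eligible values, up to k = 6, all satisfy the conclusion.
k = 7: k² - 5k + 11 = 25 = 5 × 5, composite.

k = 7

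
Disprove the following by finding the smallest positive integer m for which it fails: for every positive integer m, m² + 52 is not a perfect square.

We need the least positive integer m for which m² + 52 is a perfect square.
The first 11 eligible values, up to m = 11, all satisfy the conclusion.
m = 12: 12² + 52 = 196 = 14², a perfect square.
Thus m = 12 disproves the claim, and no smaller m works.

m = 12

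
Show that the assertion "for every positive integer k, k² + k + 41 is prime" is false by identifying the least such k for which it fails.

k = 40

The first 39 eligible values, up to k = 39, all satisfy the conclusion.
k = 40: k² + k + 41 = 1681 = 41 × 41, composite.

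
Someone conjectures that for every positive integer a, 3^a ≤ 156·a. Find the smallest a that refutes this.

a = 7

For a = 1, 2, 3, 4, 5, 6 the conclusion holds.
a = 7: 3^a = 2187 and 156·a = 1092, so 2187 > 1092.
So a = 7 is the smallest counterexample.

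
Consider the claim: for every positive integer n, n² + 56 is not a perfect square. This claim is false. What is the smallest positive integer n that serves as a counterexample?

n = 5

We need the least positive integer n for which n² + 56 is a perfect square.
For n = 1, 2, 3, 4 the conclusion holds.
n = 5: 5² + 56 = 81 = 9², a perfect square.
Thus n = 5 disproves the claim, and no smaller n works.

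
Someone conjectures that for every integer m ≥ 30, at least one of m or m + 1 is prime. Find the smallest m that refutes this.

We need the least integer m ≥ 30 for which m, m + 1 are both composite.
m = 30: 31 is prime.
m = 31: 31 is prime.
m = 32: 32 = 2 × 16; 33 = 3 × 11 — both composite.
Thus m = 32 disproves the claim, and no smaller m works.

m = 32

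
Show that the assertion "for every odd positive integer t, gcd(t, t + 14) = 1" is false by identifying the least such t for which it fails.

t = 7

A counterexample is any odd positive integer t such that gcd(t, t + 14) > 1; we check each in order.
t = 1: gcd(1, 15) = 1.
t = 3: gcd(3, 17) = 1.
t = 5: gcd(5, 19) = 1.
t = 7: gcd(7, 21) = 7.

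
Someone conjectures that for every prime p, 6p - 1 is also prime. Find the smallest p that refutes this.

p = 11

The first 4 eligible values, up to p = 7, all satisfy the conclusion.
p = 11: 6p - 1 = 65 = 5 × 13, not prime.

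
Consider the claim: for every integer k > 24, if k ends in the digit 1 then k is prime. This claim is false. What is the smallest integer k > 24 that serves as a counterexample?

k = 51

We need the least integer k > 24 for which k ends in the digit 1 but k is not prime.
k = 31: 31 ends in 1 and is prime.
k = 41: 41 ends in 1 and is prime.
k = 51: 51 ends in 1; 51 = 3 × 17, composite.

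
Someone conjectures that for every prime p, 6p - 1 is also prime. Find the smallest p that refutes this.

The first 4 eligible values, up to p = 7, all satisfy the conclusion.
p = 11: 6p - 1 = 65 = 5 × 13, not prime.
Thus p = 11 disproves the claim, and no smaller p works.

p = 11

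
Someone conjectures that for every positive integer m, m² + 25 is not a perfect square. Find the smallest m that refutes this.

m = 12

A counterexample is any positive integer m such that m² + 25 is a perfect square; we check each in order.
The first 11 eligible values, up to m = 11, all satisfy the conclusion.
m = 12: 12² + 25 = 169 = 13², a perfect square.
Thus m = 12 disproves the claim, and no smaller m works.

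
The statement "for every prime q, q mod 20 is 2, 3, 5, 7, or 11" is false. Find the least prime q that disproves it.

A counterexample is any prime q such that the claim fails; we check each in order.
The first 5 eligible values, up to q = 11, all satisfy the conclusion.
q = 13: 13 mod 20 = 13 — not in {2, 3, 5, 7, 11}.
Hence q = 13 is a counterexample.

q = 13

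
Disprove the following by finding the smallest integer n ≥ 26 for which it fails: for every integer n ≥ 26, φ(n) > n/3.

Check each integer n ≥ 26 in order until the claim fails.
The first 4 eligible values, up to n = 29, all satisfy the conclusion.
n = 30: φ(30) = 8 and 30/3 = 10, so φ(30) ≤ 30/3.
Thus n = 30 disproves the claim, and no smaller n works.

n = 30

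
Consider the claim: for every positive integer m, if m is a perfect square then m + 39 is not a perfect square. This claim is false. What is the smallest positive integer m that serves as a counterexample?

m = 25

For m = 1, 4, 9, 16 the conclusion holds.
m = 25: 25 = 5² and 25 + 39 = 64 = 8².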